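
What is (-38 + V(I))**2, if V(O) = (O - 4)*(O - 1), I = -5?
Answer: 256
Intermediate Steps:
V(O) = (-1 + O)*(-4 + O) (V(O) = (-4 + O)*(-1 + O) = (-1 + O)*(-4 + O))
(-38 + V(I))**2 = (-38 + (4 + (-5)**2 - 5*(-5)))**2 = (-38 + (4 + 25 + 25))**2 = (-38 + 54)**2 = 16**2 = 256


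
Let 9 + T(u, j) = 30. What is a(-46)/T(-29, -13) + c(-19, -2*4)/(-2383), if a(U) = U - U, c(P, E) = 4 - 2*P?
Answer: -42/2383 ≈ -0.017625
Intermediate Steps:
T(u, j) = 21 (T(u, j) = -9 + 30 = 21)
a(U) = 0
a(-46)/T(-29, -13) + c(-19, -2*4)/(-2383) = 0/21 + (4 - 2*(-19))/(-2383) = 0*(1/21) + (4 + 38)*(-1/2383) = 0 + 42*(-1/2383) = 0 - 42/2383 = -42/2383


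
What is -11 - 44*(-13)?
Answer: 561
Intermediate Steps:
-11 - 44*(-13) = -11 - 22*(-26) = -11 + 572 = 561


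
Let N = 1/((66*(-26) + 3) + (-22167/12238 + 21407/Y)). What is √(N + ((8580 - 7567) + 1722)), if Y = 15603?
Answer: √292773539673432972559001477/327180410317 ≈ 52.297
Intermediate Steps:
N = -190949514/327180410317 (N = 1/((66*(-26) + 3) + (-22167/12238 + 21407/15603)) = 1/((-1716 + 3) + (-22167*1/12238 + 21407*(1/15603))) = 1/(-1713 + (-22167/12238 + 21407/15603)) = 1/(-1713 - 83892835/190949514) = 1/(-327180410317/190949514) = -190949514/327180410317 ≈ -0.00058362)
√(N + ((8580 - 7567) + 1722)) = √(-190949514/327180410317 + ((8580 - 7567) + 1722)) = √(-190949514/327180410317 + (1013 + 1722)) = √(-190949514/327180410317 + 2735) = √(894838231267481/327180410317) = √292773539673432972559001477/327180410317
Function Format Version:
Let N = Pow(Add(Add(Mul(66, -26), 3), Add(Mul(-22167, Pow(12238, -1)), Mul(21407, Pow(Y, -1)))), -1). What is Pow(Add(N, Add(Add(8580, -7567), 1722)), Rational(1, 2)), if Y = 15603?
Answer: Mul(Rational(1, 327180410317), Pow(292773539673432972559001477, Rational(1, 2))) ≈ 52.297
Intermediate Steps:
N = Rational(-190949514, 327180410317) (N = Pow(Add(Add(Mul(66, -26), 3), Add(Mul(-22167, Pow(12238, -1)), Mul(21407, Pow(15603, -1)))), -1) = Pow(Add(Add(-1716, 3), Add(Mul(-22167, Rational(1, 12238)), Mul(21407, Rational(1, 15603)))), -1) = Pow(Add(-1713, Add(Rational(-22167, 12238), Rational(21407, 15603))), -1) = Pow(Add(-1713, Rational(-83892835, 190949514)), -1) = Pow(Rational(-327180410317, 190949514), -1) = Rational(-190949514, 327180410317) ≈ -0.00058362)
Pow(Add(N, Add(Add(8580, -7567), 1722)), Rational(1, 2)) = Pow(Add(Rational(-190949514, 327180410317), Add(Add(8580, -7567), 1722)), Rational(1, 2)) = Pow(Add(Rational(-190949514, 327180410317), Add(1013, 1722)), Rational(1, 2)) = Pow(Add(Rational(-190949514, 327180410317), 2735), Rational(1, 2)) = Pow(Rational(894838231267481, 327180410317), Rational(1, 2)) = Mul(Rational(1, 327180410317), Pow(292773539673432972559001477, Rational(1, 2)))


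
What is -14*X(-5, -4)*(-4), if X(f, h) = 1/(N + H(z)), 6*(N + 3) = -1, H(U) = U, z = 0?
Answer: -336/19 ≈ -17.684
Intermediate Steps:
N = -19/6 (N = -3 + (⅙)*(-1) = -3 - ⅙ = -19/6 ≈ -3.1667)
X(f, h) = -6/19 (X(f, h) = 1/(-19/6 + 0) = 1/(-19/6) = -6/19)
-14*X(-5, -4)*(-4) = -14*(-6/19)*(-4) = (84/19)*(-4) = -336/19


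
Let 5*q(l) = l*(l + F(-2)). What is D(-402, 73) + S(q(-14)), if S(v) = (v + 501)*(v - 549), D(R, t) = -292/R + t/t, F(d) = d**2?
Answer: -55397062/201 ≈ -2.7561e+5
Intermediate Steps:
D(R, t) = 1 - 292/R (D(R, t) = -292/R + 1 = 1 - 292/R)
q(l) = l*(4 + l)/5 (q(l) = (l*(l + (-2)**2))/5 = (l*(l + 4))/5 = (l*(4 + l))/5 = l*(4 + l)/5)
S(v) = (-549 + v)*(501 + v) (S(v) = (501 + v)*(-549 + v) = (-549 + v)*(501 + v))
D(-402, 73) + S(q(-14)) = (-292 - 402)/(-402) + (-275049 + ((1/5)*(-14)*(4 - 14))**2 - 48*(-14)*(4 - 14)/5) = -1/402*(-694) + (-275049 + ((1/5)*(-14)*(-10))**2 - 48*(-14)*(-10)/5) = 347/201 + (-275049 + 28**2 - 48*28) = 347/201 + (-275049 + 784 - 1344) = 347/201 - 275609 = -55397062/201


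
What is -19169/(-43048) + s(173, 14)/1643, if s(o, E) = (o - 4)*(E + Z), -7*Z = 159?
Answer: -223319163/495095048 ≈ -0.45106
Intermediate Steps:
Z = -159/7 (Z = -1/7*159 = -159/7 ≈ -22.714)
s(o, E) = (-4 + o)*(-159/7 + E) (s(o, E) = (o - 4)*(E - 159/7) = (-4 + o)*(-159/7 + E))
-19169/(-43048) + s(173, 14)/1643 = -19169/(-43048) + (636/7 - 4*14 - 159/7*173 + 14*173)/1643 = -19169*(-1/43048) + (636/7 - 56 - 27507/7 + 2422)*(1/1643) = 19169/43048 - 10309/7*1/1643 = 19169/43048 - 10309/11501 = -223319163/495095048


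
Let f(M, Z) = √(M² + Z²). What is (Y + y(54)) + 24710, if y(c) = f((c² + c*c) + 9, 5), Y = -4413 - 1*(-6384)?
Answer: 26681 + √34117306 ≈ 32522.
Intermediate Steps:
Y = 1971 (Y = -4413 + 6384 = 1971)
y(c) = √(25 + (9 + 2*c²)²) (y(c) = √(((c² + c*c) + 9)² + 5²) = √(((c² + c²) + 9)² + 25) = √((2*c² + 9)² + 25) = √((9 + 2*c²)² + 25) = √(25 + (9 + 2*c²)²))
(Y + y(54)) + 24710 = (1971 + √(25 + (9 + 2*54²)²)) + 24710 = (1971 + √(25 + (9 + 2*2916)²)) + 24710 = (1971 + √(25 + (9 + 5832)²)) + 24710 = (1971 + √(25 + 5841²)) + 24710 = (1971 + √(25 + 34117281)) + 24710 = (1971 + √34117306) + 24710 = 26681 + √34117306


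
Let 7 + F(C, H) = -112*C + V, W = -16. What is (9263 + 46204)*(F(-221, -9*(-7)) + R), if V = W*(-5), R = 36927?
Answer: 3425198184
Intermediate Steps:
V = 80 (V = -16*(-5) = 80)
F(C, H) = 73 - 112*C (F(C, H) = -7 + (-112*C + 80) = -7 + (80 - 112*C) = 73 - 112*C)
(9263 + 46204)*(F(-221, -9*(-7)) + R) = (9263 + 46204)*((73 - 112*(-221)) + 36927) = 55467*((73 + 24752) + 36927) = 55467*(24825 + 36927) = 55467*61752 = 3425198184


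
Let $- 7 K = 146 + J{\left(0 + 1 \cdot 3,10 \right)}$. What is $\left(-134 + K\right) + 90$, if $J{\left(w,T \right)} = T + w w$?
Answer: $- \frac{473}{7} \approx -67.571$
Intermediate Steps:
$J{\left(w,T \right)} = T + w^{2}$
$K = - \frac{165}{7}$ ($K = - \frac{146 + \left(10 + \left(0 + 1 \cdot 3\right)^{2}\right)}{7} = - \frac{146 + \left(10 + \left(0 + 3\right)^{2}\right)}{7} = - \frac{146 + \left(10 + 3^{2}\right)}{7} = - \frac{146 + \left(10 + 9\right)}{7} = - \frac{146 + 19}{7} = \left(- \frac{1}{7}\right) 165 = - \frac{165}{7} \approx -23.571$)
$\left(-134 + K\right) + 90 = \left(-134 - \frac{165}{7}\right) + 90 = - \frac{1103}{7} + 90 = - \frac{473}{7}$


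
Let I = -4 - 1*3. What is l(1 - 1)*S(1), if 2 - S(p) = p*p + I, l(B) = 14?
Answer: 112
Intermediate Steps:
I = -7 (I = -4 - 3 = -7)
S(p) = 9 - p² (S(p) = 2 - (p*p - 7) = 2 - (p² - 7) = 2 - (-7 + p²) = 2 + (7 - p²) = 9 - p²)
l(1 - 1)*S(1) = 14*(9 - 1*1²) = 14*(9 - 1*1) = 14*(9 - 1) = 14*8 = 112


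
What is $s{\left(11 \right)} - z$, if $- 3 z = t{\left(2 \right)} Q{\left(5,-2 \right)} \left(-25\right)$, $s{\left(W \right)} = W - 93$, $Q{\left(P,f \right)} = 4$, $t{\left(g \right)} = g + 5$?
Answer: $- \frac{946}{3} \approx -315.33$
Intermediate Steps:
$t{\left(g \right)} = 5 + g$
$s{\left(W \right)} = -93 + W$
$z = \frac{700}{3}$ ($z = - \frac{\left(5 + 2\right) 4 \left(-25\right)}{3} = - \frac{7 \cdot 4 \left(-25\right)}{3} = - \frac{28 \left(-25\right)}{3} = \left(- \frac{1}{3}\right) \left(-700\right) = \frac{700}{3} \approx 233.33$)
$s{\left(11 \right)} - z = \left(-93 + 11\right) - \frac{700}{3} = -82 - \frac{700}{3} = - \frac{946}{3}$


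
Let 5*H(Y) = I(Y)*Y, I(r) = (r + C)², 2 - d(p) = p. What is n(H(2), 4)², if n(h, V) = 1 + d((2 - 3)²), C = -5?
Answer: 4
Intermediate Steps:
d(p) = 2 - p
I(r) = (-5 + r)² (I(r) = (r - 5)² = (-5 + r)²)
H(Y) = Y*(-5 + Y)²/5 (H(Y) = ((-5 + Y)²*Y)/5 = (Y*(-5 + Y)²)/5 = Y*(-5 + Y)²/5)
n(h, V) = 2 (n(h, V) = 1 + (2 - (2 - 3)²) = 1 + (2 - 1*(-1)²) = 1 + (2 - 1*1) = 1 + (2 - 1) = 1 + 1 = 2)
n(H(2), 4)² = 2² = 4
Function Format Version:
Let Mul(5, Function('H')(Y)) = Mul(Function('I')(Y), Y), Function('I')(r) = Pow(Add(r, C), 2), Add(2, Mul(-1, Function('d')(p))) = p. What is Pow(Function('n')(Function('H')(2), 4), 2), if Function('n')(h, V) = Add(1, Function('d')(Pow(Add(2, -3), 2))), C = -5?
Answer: 4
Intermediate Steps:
Function('d')(p) = Add(2, Mul(-1, p))
Function('I')(r) = Pow(Add(-5, r), 2) (Function('I')(r) = Pow(Add(r, -5), 2) = Pow(Add(-5, r), 2))
Function('H')(Y) = Mul(Rational(1, 5), Y, Pow(Add(-5, Y), 2)) (Function('H')(Y) = Mul(Rational(1, 5), Mul(Pow(Add(-5, Y), 2), Y)) = Mul(Rational(1, 5), Mul(Y, Pow(Add(-5, Y), 2))) = Mul(Rational(1, 5), Y, Pow(Add(-5, Y), 2)))
Function('n')(h, V) = 2 (Function('n')(h, V) = Add(1, Add(2, Mul(-1, Pow(Add(2, -3), 2)))) = Add(1, Add(2, Mul(-1, Pow(-1, 2)))) = Add(1, Add(2, Mul(-1, 1))) = Add(1, Add(2, -1)) = Add(1, 1) = 2)
Pow(Function('n')(Function('H')(2), 4), 2) = Pow(2, 2) = 4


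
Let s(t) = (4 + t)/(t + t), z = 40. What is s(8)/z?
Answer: 3/160 ≈ 0.018750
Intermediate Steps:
s(t) = (4 + t)/(2*t) (s(t) = (4 + t)/((2*t)) = (4 + t)*(1/(2*t)) = (4 + t)/(2*t))
s(8)/z = ((½)*(4 + 8)/8)/40 = ((½)*(⅛)*12)*(1/40) = (¾)*(1/40) = 3/160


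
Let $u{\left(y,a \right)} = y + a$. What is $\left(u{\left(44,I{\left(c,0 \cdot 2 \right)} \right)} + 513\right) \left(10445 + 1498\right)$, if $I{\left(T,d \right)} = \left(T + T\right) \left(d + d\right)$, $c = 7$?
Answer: $6652251$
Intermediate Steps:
$I{\left(T,d \right)} = 4 T d$ ($I{\left(T,d \right)} = 2 T 2 d = 4 T d$)
$u{\left(y,a \right)} = a + y$
$\left(u{\left(44,I{\left(c,0 \cdot 2 \right)} \right)} + 513\right) \left(10445 + 1498\right) = \left(\left(4 \cdot 7 \cdot 0 \cdot 2 + 44\right) + 513\right) \left(10445 + 1498\right) = \left(\left(4 \cdot 7 \cdot 0 + 44\right) + 513\right) 11943 = \left(\left(0 + 44\right) + 513\right) 11943 = \left(44 + 513\right) 11943 = 557 \cdot 11943 = 6652251$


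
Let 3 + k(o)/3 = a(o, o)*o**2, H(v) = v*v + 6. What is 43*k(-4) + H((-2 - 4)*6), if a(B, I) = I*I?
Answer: 33939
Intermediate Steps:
a(B, I) = I**2
H(v) = 6 + v**2 (H(v) = v**2 + 6 = 6 + v**2)
k(o) = -9 + 3*o**4 (k(o) = -9 + 3*(o**2*o**2) = -9 + 3*o**4)
43*k(-4) + H((-2 - 4)*6) = 43*(-9 + 3*(-4)**4) + (6 + ((-2 - 4)*6)**2) = 43*(-9 + 3*256) + (6 + (-6*6)**2) = 43*(-9 + 768) + (6 + (-36)**2) = 43*759 + (6 + 1296) = 32637 + 1302 = 33939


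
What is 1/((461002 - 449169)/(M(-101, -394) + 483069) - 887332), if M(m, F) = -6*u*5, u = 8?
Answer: -482829/428429610395 ≈ -1.1270e-6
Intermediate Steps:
M(m, F) = -240 (M(m, F) = -6*8*5 = -48*5 = -240)
1/((461002 - 449169)/(M(-101, -394) + 483069) - 887332) = 1/((461002 - 449169)/(-240 + 483069) - 887332) = 1/(11833/482829 - 887332) = 1/(-428429610395/482829) = -482829/428429610395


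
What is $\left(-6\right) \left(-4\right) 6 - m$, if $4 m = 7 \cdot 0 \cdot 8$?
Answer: $144$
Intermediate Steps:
$m = 0$ ($m = \frac{7 \cdot 0 \cdot 8}{4} = \frac{0 \cdot 8}{4} = \frac{1}{4} \cdot 0 = 0$)
$\left(-6\right) \left(-4\right) 6 - m = \left(-6\right) \left(-4\right) 6 - 0 = 24 \cdot 6 + 0 = 144 + 0 = 144$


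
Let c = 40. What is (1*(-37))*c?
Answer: -1480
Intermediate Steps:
(1*(-37))*c = (1*(-37))*40 = -37*40 = -1480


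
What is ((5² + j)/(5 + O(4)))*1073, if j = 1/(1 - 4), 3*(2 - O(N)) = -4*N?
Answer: 2146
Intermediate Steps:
O(N) = 2 + 4*N/3 (O(N) = 2 - (-4)*N/3 = 2 + 4*N/3)
j = -⅓ (j = 1/(-3) = -⅓ ≈ -0.33333)
((5² + j)/(5 + O(4)))*1073 = ((5² - ⅓)/(5 + (2 + (4/3)*4)))*1073 = ((25 - ⅓)/(5 + (2 + 16/3)))*1073 = ((74/3)/(5 + 22/3))*1073 = ((74/3)/(37/3))*1073 = ((3/37)*(74/3))*1073 = 2*1073 = 2146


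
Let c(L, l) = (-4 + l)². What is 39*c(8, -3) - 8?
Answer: 1903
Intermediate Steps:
39*c(8, -3) - 8 = 39*(-4 - 3)² - 8 = 39*(-7)² - 8 = 39*49 - 8 = 1911 - 8 = 1903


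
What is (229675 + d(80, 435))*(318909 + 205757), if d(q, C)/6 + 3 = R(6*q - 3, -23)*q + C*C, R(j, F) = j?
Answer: 836300290022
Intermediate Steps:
d(q, C) = -18 + 6*C**2 + 6*q*(-3 + 6*q) (d(q, C) = -18 + 6*((6*q - 3)*q + C*C) = -18 + 6*((-3 + 6*q)*q + C**2) = -18 + 6*(q*(-3 + 6*q) + C**2) = -18 + 6*(C**2 + q*(-3 + 6*q)) = -18 + (6*C**2 + 6*q*(-3 + 6*q)) = -18 + 6*C**2 + 6*q*(-3 + 6*q))
(229675 + d(80, 435))*(318909 + 205757) = (229675 + (-18 + 6*435**2 + 18*80*(-1 + 2*80)))*(318909 + 205757) = (229675 + (-18 + 6*189225 + 18*80*(-1 + 160)))*524666 = (229675 + (-18 + 1135350 + 18*80*159))*524666 = (229675 + (-18 + 1135350 + 228960))*524666 = (229675 + 1364292)*524666 = 1593967*524666 = 836300290022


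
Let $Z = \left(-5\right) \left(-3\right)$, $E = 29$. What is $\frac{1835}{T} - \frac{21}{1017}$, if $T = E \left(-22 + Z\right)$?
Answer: $- \frac{623486}{68817} \approx -9.0601$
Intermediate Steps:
$Z = 15$
$T = -203$ ($T = 29 \left(-22 + 15\right) = 29 \left(-7\right) = -203$)
$\frac{1835}{T} - \frac{21}{1017} = \frac{1835}{-203} - \frac{21}{1017} = 1835 \left(- \frac{1}{203}\right) - \frac{7}{339} = - \frac{1835}{203} - \frac{7}{339} = - \frac{623486}{68817}$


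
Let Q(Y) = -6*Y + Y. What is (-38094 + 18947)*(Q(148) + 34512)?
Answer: -646632484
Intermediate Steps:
Q(Y) = -5*Y
(-38094 + 18947)*(Q(148) + 34512) = (-38094 + 18947)*(-5*148 + 34512) = -19147*(-740 + 34512) = -19147*33772 = -646632484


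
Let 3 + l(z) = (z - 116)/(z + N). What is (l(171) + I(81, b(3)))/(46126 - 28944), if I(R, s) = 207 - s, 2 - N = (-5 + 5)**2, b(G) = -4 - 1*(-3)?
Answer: 17760/1486243 ≈ 0.011950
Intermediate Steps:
b(G) = -1 (b(G) = -4 + 3 = -1)
N = 2 (N = 2 - (-5 + 5)**2 = 2 - 1*0**2 = 2 - 1*0 = 2 + 0 = 2)
l(z) = -3 + (-116 + z)/(2 + z) (l(z) = -3 + (z - 116)/(z + 2) = -3 + (-116 + z)/(2 + z))
(l(171) + I(81, b(3)))/(46126 - 28944) = (2*(-61 - 1*171)/(2 + 171) + (207 - 1*(-1)))/(46126 - 28944) = (2*(-61 - 171)/173 + (207 + 1))/17182 = (2*(1/173)*(-232) + 208)*(1/17182) = (-464/173 + 208)*(1/17182) = (35520/173)*(1/17182) = 17760/1486243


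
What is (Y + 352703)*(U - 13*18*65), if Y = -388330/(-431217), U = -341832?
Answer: -18101067514689334/143739 ≈ -1.2593e+11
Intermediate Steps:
Y = 388330/431217 (Y = -388330*(-1/431217) = 388330/431217 ≈ 0.90054)
(Y + 352703)*(U - 13*18*65) = (388330/431217 + 352703)*(-341832 - 13*18*65) = 152091917881*(-341832 - 234*65)/431217 = 152091917881*(-341832 - 15210)/431217 = (152091917881/431217)*(-357042) = -18101067514689334/143739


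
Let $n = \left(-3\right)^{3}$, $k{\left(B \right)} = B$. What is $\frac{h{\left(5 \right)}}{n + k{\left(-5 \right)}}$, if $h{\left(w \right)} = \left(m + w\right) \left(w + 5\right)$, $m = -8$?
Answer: $\frac{15}{16} \approx 0.9375$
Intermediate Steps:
$n = -27$
$h{\left(w \right)} = \left(-8 + w\right) \left(5 + w\right)$ ($h{\left(w \right)} = \left(-8 + w\right) \left(w + 5\right) = \left(-8 + w\right) \left(5 + w\right)$)
$\frac{h{\left(5 \right)}}{n + k{\left(-5 \right)}} = \frac{-40 + 5^{2} - 15}{-27 - 5} = \frac{-40 + 25 - 15}{-32} = \left(- \frac{1}{32}\right) \left(-30\right) = \frac{15}{16}$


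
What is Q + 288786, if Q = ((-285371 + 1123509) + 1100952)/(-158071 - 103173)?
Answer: 37720835347/130622 ≈ 2.8878e+5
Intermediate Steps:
Q = -969545/130622 (Q = (838138 + 1100952)/(-261244) = 1939090*(-1/261244) = -969545/130622 ≈ -7.4225)
Q + 288786 = -969545/130622 + 288786 = 37720835347/130622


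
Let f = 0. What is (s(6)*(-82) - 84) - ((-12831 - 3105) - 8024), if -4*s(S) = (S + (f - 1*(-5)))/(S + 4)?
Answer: 477971/20 ≈ 23899.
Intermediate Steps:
s(S) = -(5 + S)/(4*(4 + S)) (s(S) = -(S + (0 - 1*(-5)))/(4*(S + 4)) = -(S + (0 + 5))/(4*(4 + S)) = -(S + 5)/(4*(4 + S)) = -(5 + S)/(4*(4 + S)))
(s(6)*(-82) - 84) - ((-12831 - 3105) - 8024) = (((-5 - 1*6)/(4*(4 + 6)))*(-82) - 84) - ((-12831 - 3105) - 8024) = (((¼)*(-5 - 6)/10)*(-82) - 84) - (-15936 - 8024) = (((¼)*(⅒)*(-11))*(-82) - 84) - 1*(-23960) = (-11/40*(-82) - 84) + 23960 = (451/20 - 84) + 23960 = -1229/20 + 23960 = 477971/20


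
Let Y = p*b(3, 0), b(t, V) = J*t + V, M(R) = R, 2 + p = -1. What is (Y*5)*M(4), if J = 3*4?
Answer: -2160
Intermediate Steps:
J = 12
p = -3 (p = -2 - 1 = -3)
b(t, V) = V + 12*t (b(t, V) = 12*t + V = V + 12*t)
Y = -108 (Y = -3*(0 + 12*3) = -3*(0 + 36) = -3*36 = -108)
(Y*5)*M(4) = -108*5*4 = -540*4 = -2160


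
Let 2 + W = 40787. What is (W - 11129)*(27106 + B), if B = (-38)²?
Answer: 846678800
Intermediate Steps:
W = 40785 (W = -2 + 40787 = 40785)
B = 1444
(W - 11129)*(27106 + B) = (40785 - 11129)*(27106 + 1444) = 29656*28550 = 846678800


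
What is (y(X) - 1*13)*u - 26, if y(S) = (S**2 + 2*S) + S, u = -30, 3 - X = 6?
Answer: 364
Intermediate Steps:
X = -3 (X = 3 - 1*6 = 3 - 6 = -3)
y(S) = S**2 + 3*S
(y(X) - 1*13)*u - 26 = (-3*(3 - 3) - 1*13)*(-30) - 26 = (-3*0 - 13)*(-30) - 26 = (0 - 13)*(-30) - 26 = -13*(-30) - 26 = 390 - 26 = 364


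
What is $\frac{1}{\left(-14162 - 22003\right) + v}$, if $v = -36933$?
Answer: $- \frac{1}{73098} \approx -1.368 \cdot 10^{-5}$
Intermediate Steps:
$\frac{1}{\left(-14162 - 22003\right) + v} = \frac{1}{\left(-14162 - 22003\right) - 36933} = \frac{1}{-36165 - 36933} = \frac{1}{-73098} = - \frac{1}{73098}$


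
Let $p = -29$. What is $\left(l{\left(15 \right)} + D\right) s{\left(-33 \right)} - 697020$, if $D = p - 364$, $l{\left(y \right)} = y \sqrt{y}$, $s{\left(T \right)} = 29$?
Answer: $-708417 + 435 \sqrt{15} \approx -7.0673 \cdot 10^{5}$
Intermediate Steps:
$l{\left(y \right)} = y^{\frac{3}{2}}$
$D = -393$ ($D = -29 - 364 = -393$)
$\left(l{\left(15 \right)} + D\right) s{\left(-33 \right)} - 697020 = \left(15^{\frac{3}{2}} - 393\right) 29 - 697020 = \left(15 \sqrt{15} - 393\right) 29 - 697020 = \left(-393 + 15 \sqrt{15}\right) 29 - 697020 = \left(-11397 + 435 \sqrt{15}\right) - 697020 = -708417 + 435 \sqrt{15}$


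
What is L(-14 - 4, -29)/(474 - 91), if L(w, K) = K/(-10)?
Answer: 29/3830 ≈ 0.0075718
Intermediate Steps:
L(w, K) = -K/10 (L(w, K) = K*(-⅒) = -K/10)
L(-14 - 4, -29)/(474 - 91) = (-⅒*(-29))/(474 - 91) = (29/10)/383 = (29/10)*(1/383) = 29/3830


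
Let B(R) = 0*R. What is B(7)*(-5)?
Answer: 0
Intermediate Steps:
B(R) = 0
B(7)*(-5) = 0*(-5) = 0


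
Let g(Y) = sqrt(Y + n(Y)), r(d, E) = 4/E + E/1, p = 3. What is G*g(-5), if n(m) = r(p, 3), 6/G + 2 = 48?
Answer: I*sqrt(6)/23 ≈ 0.1065*I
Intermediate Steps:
G = 3/23 (G = 6/(-2 + 48) = 6/46 = 6*(1/46) = 3/23 ≈ 0.13043)
r(d, E) = E + 4/E (r(d, E) = 4/E + E*1 = 4/E + E = E + 4/E)
n(m) = 13/3 (n(m) = 3 + 4/3 = 13/3)
g(Y) = sqrt(13/3 + Y) (g(Y) = sqrt(Y + 13/3) = sqrt(13/3 + Y))
G*g(-5) = 3*(sqrt(39 + 9*(-5))/3)/23 = 3*(sqrt(39 - 45)/3)/23 = 3*(sqrt(-6)/3)/23 = 3*((I*sqrt(6))/3)/23 = 3*(I*sqrt(6)/3)/23 = I*sqrt(6)/23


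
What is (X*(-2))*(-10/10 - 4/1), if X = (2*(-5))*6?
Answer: -600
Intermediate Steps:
X = -60 (X = -10*6 = -60)
(X*(-2))*(-10/10 - 4/1) = (-60*(-2))*(-10/10 - 4/1) = 120*(-10*⅒ - 4*1) = 120*(-1 - 4) = 120*(-5) = -600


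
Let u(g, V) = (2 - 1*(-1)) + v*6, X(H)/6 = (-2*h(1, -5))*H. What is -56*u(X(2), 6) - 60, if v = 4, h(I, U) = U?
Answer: -1572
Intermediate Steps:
X(H) = 60*H (X(H) = 6*((-2*(-5))*H) = 6*(10*H) = 60*H)
u(g, V) = 27 (u(g, V) = (2 - 1*(-1)) + 4*6 = (2 + 1) + 24 = 3 + 24 = 27)
-56*u(X(2), 6) - 60 = -56*27 - 60 = -1512 - 60 = -1572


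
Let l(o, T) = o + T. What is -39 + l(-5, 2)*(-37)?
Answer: 72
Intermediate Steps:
l(o, T) = T + o
-39 + l(-5, 2)*(-37) = -39 + (2 - 5)*(-37) = -39 - 3*(-37) = -39 + 111 = 72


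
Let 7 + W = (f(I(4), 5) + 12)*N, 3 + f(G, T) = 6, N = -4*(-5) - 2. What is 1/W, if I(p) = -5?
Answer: 1/263 ≈ 0.0038023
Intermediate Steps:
N = 18 (N = 20 - 2 = 18)
f(G, T) = 3 (f(G, T) = -3 + 6 = 3)
W = 263 (W = -7 + (3 + 12)*18 = -7 + 15*18 = -7 + 270 = 263)
1/W = 1/263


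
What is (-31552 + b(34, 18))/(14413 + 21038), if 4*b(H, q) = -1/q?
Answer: -2271745/2552472 ≈ -0.89002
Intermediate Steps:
b(H, q) = -1/(4*q) (b(H, q) = (-1/q)/4 = -1/(4*q))
(-31552 + b(34, 18))/(14413 + 21038) = (-31552 - 1/4/18)/(14413 + 21038) = (-31552 - 1/4*1/18)/35451 = (-31552 - 1/72)*(1/35451) = -2271745/72*1/35451 = -2271745/2552472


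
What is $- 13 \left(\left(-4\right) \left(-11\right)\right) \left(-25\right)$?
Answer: $14300$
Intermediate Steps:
$- 13 \left(\left(-4\right) \left(-11\right)\right) \left(-25\right) = \left(-13\right) 44 \left(-25\right) = \left(-572\right) \left(-25\right) = 14300$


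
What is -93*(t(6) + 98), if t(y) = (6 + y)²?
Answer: -22506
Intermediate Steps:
-93*(t(6) + 98) = -93*((6 + 6)² + 98) = -93*(12² + 98) = -93*(144 + 98) = -93*242 = -22506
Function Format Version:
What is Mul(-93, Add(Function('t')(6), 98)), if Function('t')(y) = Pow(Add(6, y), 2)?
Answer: -22506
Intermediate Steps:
Mul(-93, Add(Function('t')(6), 98)) = Mul(-93, Add(Pow(Add(6, 6), 2), 98)) = Mul(-93, Add(Pow(12, 2), 98)) = Mul(-93, Add(144, 98)) = Mul(-93, 242) = -22506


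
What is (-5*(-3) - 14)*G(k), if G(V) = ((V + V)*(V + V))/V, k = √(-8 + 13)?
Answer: 4*√5 ≈ 8.9443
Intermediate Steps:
k = √5 ≈ 2.2361
G(V) = 4*V (G(V) = ((2*V)*(2*V))/V = (4*V²)/V = 4*V)
(-5*(-3) - 14)*G(k) = (-5*(-3) - 14)*(4*√5) = (15 - 14)*(4*√5) = 1*(4*√5) = 4*√5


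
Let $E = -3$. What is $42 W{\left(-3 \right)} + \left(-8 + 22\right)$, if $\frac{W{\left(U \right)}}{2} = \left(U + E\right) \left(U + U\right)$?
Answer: $3038$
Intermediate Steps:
$W{\left(U \right)} = 4 U \left(-3 + U\right)$ ($W{\left(U \right)} = 2 \left(U - 3\right) \left(U + U\right) = 2 \left(-3 + U\right) 2 U = 2 \cdot 2 U \left(-3 + U\right) = 4 U \left(-3 + U\right)$)
$42 W{\left(-3 \right)} + \left(-8 + 22\right) = 42 \cdot 4 \left(-3\right) \left(-3 - 3\right) + \left(-8 + 22\right) = 42 \cdot 4 \left(-3\right) \left(-6\right) + 14 = 42 \cdot 72 + 14 = 3024 + 14 = 3038$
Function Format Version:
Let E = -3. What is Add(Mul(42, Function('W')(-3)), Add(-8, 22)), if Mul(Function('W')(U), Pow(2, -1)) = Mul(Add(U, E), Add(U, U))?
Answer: 3038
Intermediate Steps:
Function('W')(U) = Mul(4, U, Add(-3, U)) (Function('W')(U) = Mul(2, Mul(Add(U, -3), Add(U, U))) = Mul(2, Mul(Add(-3, U), Mul(2, U))) = Mul(2, Mul(2, U, Add(-3, U))) = Mul(4, U, Add(-3, U)))
Add(Mul(42, Function('W')(-3)), Add(-8, 22)) = Add(Mul(42, Mul(4, -3, Add(-3, -3))), Add(-8, 22)) = Add(Mul(42, Mul(4, -3, -6)), 14) = Add(Mul(42, 72), 14) = Add(3024, 14) = 3038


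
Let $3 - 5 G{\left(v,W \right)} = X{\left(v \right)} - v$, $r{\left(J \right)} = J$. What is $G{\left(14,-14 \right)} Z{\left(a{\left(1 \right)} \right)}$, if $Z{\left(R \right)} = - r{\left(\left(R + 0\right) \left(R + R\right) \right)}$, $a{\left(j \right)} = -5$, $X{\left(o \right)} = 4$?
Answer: $-130$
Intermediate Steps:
$G{\left(v,W \right)} = - \frac{1}{5} + \frac{v}{5}$ ($G{\left(v,W \right)} = \frac{3}{5} - \frac{4 - v}{5} = \frac{3}{5} + \left(- \frac{4}{5} + \frac{v}{5}\right) = - \frac{1}{5} + \frac{v}{5}$)
$Z{\left(R \right)} = - 2 R^{2}$ ($Z{\left(R \right)} = - \left(R + 0\right) \left(R + R\right) = - R 2 R = - 2 R^{2}$)
$G{\left(14,-14 \right)} Z{\left(a{\left(1 \right)} \right)} = \left(- \frac{1}{5} + \frac{1}{5} \cdot 14\right) \left(- 2 \left(-5\right)^{2}\right) = \left(- \frac{1}{5} + \frac{14}{5}\right) \left(\left(-2\right) 25\right) = \frac{13}{5} \left(-50\right) = -130$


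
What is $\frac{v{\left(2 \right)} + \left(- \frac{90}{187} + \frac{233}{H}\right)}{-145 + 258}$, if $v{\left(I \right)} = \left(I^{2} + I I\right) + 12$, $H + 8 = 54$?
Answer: $\frac{211471}{972026} \approx 0.21756$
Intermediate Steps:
$H = 46$ ($H = -8 + 54 = 46$)
$v{\left(I \right)} = 12 + 2 I^{2}$ ($v{\left(I \right)} = \left(I^{2} + I^{2}\right) + 12 = 2 I^{2} + 12 = 12 + 2 I^{2}$)
$\frac{v{\left(2 \right)} + \left(- \frac{90}{187} + \frac{233}{H}\right)}{-145 + 258} = \frac{\left(12 + 2 \cdot 2^{2}\right) + \left(- \frac{90}{187} + \frac{233}{46}\right)}{-145 + 258} = \frac{\left(12 + 2 \cdot 4\right) + \left(\left(-90\right) \frac{1}{187} + 233 \cdot \frac{1}{46}\right)}{113} = \left(\left(12 + 8\right) + \left(- \frac{90}{187} + \frac{233}{46}\right)\right) \frac{1}{113} = \left(20 + \frac{39431}{8602}\right) \frac{1}{113} = \frac{211471}{8602} \cdot \frac{1}{113} = \frac{211471}{972026}$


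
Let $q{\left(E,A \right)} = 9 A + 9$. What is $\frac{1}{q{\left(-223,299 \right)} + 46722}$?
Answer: $\frac{1}{49422} \approx 2.0234 \cdot 10^{-5}$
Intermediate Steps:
$q{\left(E,A \right)} = 9 + 9 A$
$\frac{1}{q{\left(-223,299 \right)} + 46722} = \frac{1}{\left(9 + 9 \cdot 299\right) + 46722} = \frac{1}{\left(9 + 2691\right) + 46722} = \frac{1}{2700 + 46722} = \frac{1}{49422}$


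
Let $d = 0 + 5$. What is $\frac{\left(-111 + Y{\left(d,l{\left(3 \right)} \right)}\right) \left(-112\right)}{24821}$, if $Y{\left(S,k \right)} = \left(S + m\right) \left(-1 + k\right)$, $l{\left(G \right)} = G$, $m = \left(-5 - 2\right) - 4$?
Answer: $\frac{13776}{24821} \approx 0.55501$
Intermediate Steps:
$m = -11$ ($m = -7 - 4 = -11$)
$d = 5$
$Y{\left(S,k \right)} = \left(-1 + k\right) \left(-11 + S\right)$ ($Y{\left(S,k \right)} = \left(S - 11\right) \left(-1 + k\right) = \left(-11 + S\right) \left(-1 + k\right) = \left(-1 + k\right) \left(-11 + S\right)$)
$\frac{\left(-111 + Y{\left(d,l{\left(3 \right)} \right)}\right) \left(-112\right)}{24821} = \frac{\left(-111 + \left(11 - 5 - 33 + 5 \cdot 3\right)\right) \left(-112\right)}{24821} = \left(-111 + \left(11 - 5 - 33 + 15\right)\right) \left(-112\right) \frac{1}{24821} = \left(-111 - 12\right) \left(-112\right) \frac{1}{24821} = \left(-123\right) \left(-112\right) \frac{1}{24821} = 13776 \cdot \frac{1}{24821} = \frac{13776}{24821}$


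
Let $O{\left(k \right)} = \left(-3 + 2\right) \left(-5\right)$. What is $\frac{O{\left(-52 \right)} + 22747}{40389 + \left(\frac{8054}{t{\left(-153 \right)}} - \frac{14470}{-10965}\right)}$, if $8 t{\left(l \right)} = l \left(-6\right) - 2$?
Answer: $\frac{11425986144}{20319222203} \approx 0.56232$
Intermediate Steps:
$O{\left(k \right)} = 5$ ($O{\left(k \right)} = \left(-1\right) \left(-5\right) = 5$)
$t{\left(l \right)} = - \frac{1}{4} - \frac{3 l}{4}$ ($t{\left(l \right)} = \frac{l \left(-6\right) - 2}{8} = \frac{- 6 l - 2}{8} = \frac{-2 - 6 l}{8} = - \frac{1}{4} - \frac{3 l}{4}$)
$\frac{O{\left(-52 \right)} + 22747}{40389 + \left(\frac{8054}{t{\left(-153 \right)}} - \frac{14470}{-10965}\right)} = \frac{5 + 22747}{40389 - \left(- \frac{2894}{2193} - \frac{8054}{- \frac{1}{4} - - \frac{459}{4}}\right)} = \frac{22752}{40389 - \left(- \frac{2894}{2193} - \frac{8054}{- \frac{1}{4} + \frac{459}{4}}\right)} = \frac{22752}{40389 + \left(\frac{8054}{\frac{229}{2}} + \frac{2894}{2193}\right)} = \frac{22752}{40389 + \left(8054 \cdot \frac{2}{229} + \frac{2894}{2193}\right)} = \frac{22752}{40389 + \left(\frac{16108}{229} + \frac{2894}{2193}\right)} = \frac{22752}{40389 + \frac{35987570}{502197}} = \frac{22752}{\frac{20319222203}{502197}} = 22752 \cdot \frac{502197}{20319222203} = \frac{11425986144}{20319222203}$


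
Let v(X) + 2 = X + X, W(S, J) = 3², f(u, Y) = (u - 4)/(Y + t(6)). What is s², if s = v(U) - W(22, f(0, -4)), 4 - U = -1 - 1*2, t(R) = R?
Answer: 9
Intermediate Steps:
U = 7 (U = 4 - (-1 - 1*2) = 4 - (-1 - 2) = 4 - 1*(-3) = 4 + 3 = 7)
f(u, Y) = (-4 + u)/(6 + Y) (f(u, Y) = (u - 4)/(Y + 6) = (-4 + u)/(6 + Y))
W(S, J) = 9
v(X) = -2 + 2*X (v(X) = -2 + (X + X) = -2 + 2*X)
s = 3 (s = (-2 + 2*7) - 1*9 = (-2 + 14) - 9 = 12 - 9 = 3)
s² = 3² = 9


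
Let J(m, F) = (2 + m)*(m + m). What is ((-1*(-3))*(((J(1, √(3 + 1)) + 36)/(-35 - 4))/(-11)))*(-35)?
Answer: -1470/143 ≈ -10.280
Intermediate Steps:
J(m, F) = 2*m*(2 + m) (J(m, F) = (2 + m)*(2*m) = 2*m*(2 + m))
((-1*(-3))*(((J(1, √(3 + 1)) + 36)/(-35 - 4))/(-11)))*(-35) = ((-1*(-3))*(((2*1*(2 + 1) + 36)/(-35 - 4))/(-11)))*(-35) = (3*(((2*1*3 + 36)/(-39))*(-1/11)))*(-35) = (3*(((6 + 36)*(-1/39))*(-1/11)))*(-35) = (3*((42*(-1/39))*(-1/11)))*(-35) = (3*(-14/13*(-1/11)))*(-35) = (3*(14/143))*(-35) = (42/143)*(-35) = -1470/143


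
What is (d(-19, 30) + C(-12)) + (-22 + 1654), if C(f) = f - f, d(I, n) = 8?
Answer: 1640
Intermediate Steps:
C(f) = 0
(d(-19, 30) + C(-12)) + (-22 + 1654) = (8 + 0) + (-22 + 1654) = 8 + 1632 = 1640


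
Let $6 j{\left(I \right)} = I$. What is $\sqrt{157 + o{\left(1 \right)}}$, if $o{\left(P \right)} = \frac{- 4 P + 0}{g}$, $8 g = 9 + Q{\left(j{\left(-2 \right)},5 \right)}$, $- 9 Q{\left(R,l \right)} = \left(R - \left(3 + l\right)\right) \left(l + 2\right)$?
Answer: $\frac{\sqrt{6767629}}{209} \approx 12.447$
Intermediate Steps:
$j{\left(I \right)} = \frac{I}{6}$
$Q{\left(R,l \right)} = - \frac{\left(2 + l\right) \left(-3 + R - l\right)}{9}$ ($Q{\left(R,l \right)} = - \frac{\left(R - \left(3 + l\right)\right) \left(l + 2\right)}{9} = - \frac{\left(-3 + R - l\right) \left(2 + l\right)}{9} = - \frac{\left(2 + l\right) \left(-3 + R - l\right)}{9}$)
$g = \frac{209}{108}$ ($g = \frac{9 + \left(\frac{2}{3} - \frac{2 \cdot \frac{1}{6} \left(-2\right)}{9} + \frac{5^{2}}{9} + \frac{5}{9} \cdot 5 - \frac{1}{9} \cdot \frac{1}{6} \left(-2\right) 5\right)}{8} = \frac{9 + \left(\frac{2}{3} - - \frac{2}{27} + \frac{1}{9} \cdot 25 + \frac{25}{9} - \left(- \frac{1}{27}\right) 5\right)}{8} = \frac{9 + \left(\frac{2}{3} + \frac{2}{27} + \frac{25}{9} + \frac{25}{9} + \frac{5}{27}\right)}{8} = \frac{9 + \frac{175}{27}}{8} = \frac{1}{8} \cdot \frac{418}{27} = \frac{209}{108} \approx 1.9352$)
$o{\left(P \right)} = - \frac{432 P}{209}$ ($o{\left(P \right)} = \frac{- 4 P + 0}{\frac{209}{108}} = - 4 P \frac{108}{209} = - \frac{432 P}{209}$)
$\sqrt{157 + o{\left(1 \right)}} = \sqrt{157 - \frac{432}{209}} = \sqrt{\frac{32381}{209}} = \frac{\sqrt{6767629}}{209}$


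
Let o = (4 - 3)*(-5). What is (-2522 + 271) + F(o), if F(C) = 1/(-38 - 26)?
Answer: -144065/64 ≈ -2251.0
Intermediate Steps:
o = -5 (o = 1*(-5) = -5)
F(C) = -1/64 (F(C) = 1/(-64) = -1/64)
(-2522 + 271) + F(o) = (-2522 + 271) - 1/64 = -2251 - 1/64 = -144065/64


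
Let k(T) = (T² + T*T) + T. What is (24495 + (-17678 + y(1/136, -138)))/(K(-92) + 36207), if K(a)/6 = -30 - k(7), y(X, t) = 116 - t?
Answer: 2357/11799 ≈ 0.19976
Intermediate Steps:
k(T) = T + 2*T² (k(T) = (T² + T²) + T = 2*T² + T = T + 2*T²)
K(a) = -810 (K(a) = 6*(-30 - 7*(1 + 2*7)) = 6*(-30 - 7*(1 + 14)) = 6*(-30 - 7*15) = 6*(-30 - 1*105) = 6*(-30 - 105) = 6*(-135) = -810)
(24495 + (-17678 + y(1/136, -138)))/(K(-92) + 36207) = (24495 + (-17678 + (116 - 1*(-138))))/(-810 + 36207) = (24495 + (-17678 + (116 + 138)))/35397 = (24495 + (-17678 + 254))*(1/35397) = (24495 - 17424)*(1/35397) = 7071*(1/35397) = 2357/11799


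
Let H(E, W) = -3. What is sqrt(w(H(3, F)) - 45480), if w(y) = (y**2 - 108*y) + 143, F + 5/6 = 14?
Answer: 2*I*sqrt(11251) ≈ 212.14*I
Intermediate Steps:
F = 79/6 (F = -5/6 + 14 = 79/6 ≈ 13.167)
w(y) = 143 + y**2 - 108*y
sqrt(w(H(3, F)) - 45480) = sqrt((143 + (-3)**2 - 108*(-3)) - 45480) = sqrt((143 + 9 + 324) - 45480) = sqrt(476 - 45480) = sqrt(-45004) = 2*I*sqrt(11251)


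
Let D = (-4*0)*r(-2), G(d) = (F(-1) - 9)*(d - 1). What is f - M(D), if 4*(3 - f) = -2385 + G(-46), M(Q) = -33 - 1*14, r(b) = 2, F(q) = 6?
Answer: 611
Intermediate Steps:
G(d) = 3 - 3*d (G(d) = (6 - 9)*(d - 1) = -3*(-1 + d) = 3 - 3*d)
D = 0 (D = -4*0*2 = 0*2 = 0)
M(Q) = -47 (M(Q) = -33 - 14 = -47)
f = 564 (f = 3 - (-2385 + (3 - 3*(-46)))/4 = 3 - (-2385 + (3 + 138))/4 = 3 - (-2385 + 141)/4 = 3 - 1/4*(-2244) = 3 + 561 = 564)
f - M(D) = 564 - 1*(-47) = 564 + 47 = 611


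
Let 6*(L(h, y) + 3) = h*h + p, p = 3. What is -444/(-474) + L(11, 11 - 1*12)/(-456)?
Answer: 97045/108072 ≈ 0.89797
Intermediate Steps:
L(h, y) = -5/2 + h²/6 (L(h, y) = -3 + (h*h + 3)/6 = -3 + (h² + 3)/6 = -3 + (3 + h²)/6 = -3 + (½ + h²/6) = -5/2 + h²/6)
-444/(-474) + L(11, 11 - 1*12)/(-456) = -444/(-474) + (-5/2 + (⅙)*11²)/(-456) = -444*(-1/474) + (-5/2 + (⅙)*121)*(-1/456) = 74/79 + (-5/2 + 121/6)*(-1/456) = 74/79 + (53/3)*(-1/456) = 74/79 - 53/1368 = 97045/108072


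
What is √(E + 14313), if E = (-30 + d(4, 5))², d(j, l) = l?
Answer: √14938 ≈ 122.22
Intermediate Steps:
E = 625 (E = (-30 + 5)² = (-25)² = 625)
√(E + 14313) = √(625 + 14313) = √14938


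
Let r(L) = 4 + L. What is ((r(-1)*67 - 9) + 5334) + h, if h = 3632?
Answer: 9158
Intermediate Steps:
((r(-1)*67 - 9) + 5334) + h = (((4 - 1)*67 - 9) + 5334) + 3632 = ((3*67 - 9) + 5334) + 3632 = ((201 - 9) + 5334) + 3632 = (192 + 5334) + 3632 = 5526 + 3632 = 9158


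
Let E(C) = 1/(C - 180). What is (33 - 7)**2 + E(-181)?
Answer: 244035/361 ≈ 676.00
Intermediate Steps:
E(C) = 1/(-180 + C)
(33 - 7)**2 + E(-181) = (33 - 7)**2 + 1/(-180 - 181) = 26**2 + 1/(-361) = 676 - 1/361 = 244035/361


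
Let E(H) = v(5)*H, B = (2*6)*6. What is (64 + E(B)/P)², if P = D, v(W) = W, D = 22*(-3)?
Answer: 414736/121 ≈ 3427.6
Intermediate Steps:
D = -66
B = 72 (B = 12*6 = 72)
P = -66
E(H) = 5*H
(64 + E(B)/P)² = (64 + (5*72)/(-66))² = (64 + 360*(-1/66))² = (64 - 60/11)² = (644/11)² = 414736/121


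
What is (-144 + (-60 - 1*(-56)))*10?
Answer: -1480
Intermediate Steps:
(-144 + (-60 - 1*(-56)))*10 = (-144 + (-60 + 56))*10 = (-144 - 4)*10 = -148*10 = -1480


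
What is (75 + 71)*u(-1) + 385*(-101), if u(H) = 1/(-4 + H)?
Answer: -194571/5 ≈ -38914.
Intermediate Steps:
(75 + 71)*u(-1) + 385*(-101) = (75 + 71)/(-4 - 1) + 385*(-101) = 146/(-5) - 38885 = 146*(-1/5) - 38885 = -146/5 - 38885 = -194571/5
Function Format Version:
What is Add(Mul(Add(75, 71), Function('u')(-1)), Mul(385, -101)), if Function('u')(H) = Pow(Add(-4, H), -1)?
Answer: Rational(-194571, 5) ≈ -38914.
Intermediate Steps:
Add(Mul(Add(75, 71), Function('u')(-1)), Mul(385, -101)) = Add(Mul(Add(75, 71), Pow(Add(-4, -1), -1)), Mul(385, -101)) = Add(Mul(146, Pow(-5, -1)), -38885) = Add(Mul(146, Rational(-1, 5)), -38885) = Add(Rational(-146, 5), -38885) = Rational(-194571, 5)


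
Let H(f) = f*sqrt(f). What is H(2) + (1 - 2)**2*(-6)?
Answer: -6 + 2*sqrt(2) ≈ -3.1716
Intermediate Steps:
H(f) = f**(3/2)
H(2) + (1 - 2)**2*(-6) = 2**(3/2) + (1 - 2)**2*(-6) = 2*sqrt(2) + (-1)**2*(-6) = 2*sqrt(2) + 1*(-6) = 2*sqrt(2) - 6 = -6 + 2*sqrt(2)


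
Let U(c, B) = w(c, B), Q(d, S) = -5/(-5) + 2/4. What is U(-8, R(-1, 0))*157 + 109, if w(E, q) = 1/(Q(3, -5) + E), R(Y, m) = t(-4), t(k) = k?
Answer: 1103/13 ≈ 84.846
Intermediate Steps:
Q(d, S) = 3/2 (Q(d, S) = -5*(-⅕) + 2*(¼) = 1 + ½ = 3/2)
R(Y, m) = -4
w(E, q) = 1/(3/2 + E)
U(c, B) = 2/(3 + 2*c)
U(-8, R(-1, 0))*157 + 109 = (2/(3 + 2*(-8)))*157 + 109 = (2/(3 - 16))*157 + 109 = (2/(-13))*157 + 109 = (2*(-1/13))*157 + 109 = -2/13*157 + 109 = -314/13 + 109 = 1103/13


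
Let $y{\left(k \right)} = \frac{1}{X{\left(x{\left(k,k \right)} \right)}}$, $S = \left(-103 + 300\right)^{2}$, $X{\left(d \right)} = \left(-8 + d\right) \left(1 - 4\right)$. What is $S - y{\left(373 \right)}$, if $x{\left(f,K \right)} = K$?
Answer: $\frac{42495856}{1095} \approx 38809.0$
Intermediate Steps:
$X{\left(d \right)} = 24 - 3 d$ ($X{\left(d \right)} = \left(-8 + d\right) \left(-3\right) = 24 - 3 d$)
$S = 38809$ ($S = 197^{2} = 38809$)
$y{\left(k \right)} = \frac{1}{24 - 3 k}$
$S - y{\left(373 \right)} = 38809 - - \frac{1}{-24 + 3 \cdot 373} = 38809 - - \frac{1}{-24 + 1119} = 38809 - - \frac{1}{1095} = 38809 + \frac{1}{1095} = \frac{42495856}{1095}$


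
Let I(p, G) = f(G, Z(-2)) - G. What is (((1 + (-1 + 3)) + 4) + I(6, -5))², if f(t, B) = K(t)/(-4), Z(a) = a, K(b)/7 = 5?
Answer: 169/16 ≈ 10.563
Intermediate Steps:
K(b) = 35 (K(b) = 7*5 = 35)
f(t, B) = -35/4 (f(t, B) = 35/(-4) = 35*(-¼) = -35/4)
I(p, G) = -35/4 - G
(((1 + (-1 + 3)) + 4) + I(6, -5))² = (((1 + (-1 + 3)) + 4) + (-35/4 - 1*(-5)))² = (((1 + 2) + 4) + (-35/4 + 5))² = ((3 + 4) - 15/4)² = (7 - 15/4)² = (13/4)² = 169/16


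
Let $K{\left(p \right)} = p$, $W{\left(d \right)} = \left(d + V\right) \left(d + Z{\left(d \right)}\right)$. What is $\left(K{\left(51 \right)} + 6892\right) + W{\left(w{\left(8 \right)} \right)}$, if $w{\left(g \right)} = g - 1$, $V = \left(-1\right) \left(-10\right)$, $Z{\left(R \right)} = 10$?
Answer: $7232$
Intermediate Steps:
$V = 10$
$w{\left(g \right)} = -1 + g$
$W{\left(d \right)} = \left(10 + d\right)^{2}$ ($W{\left(d \right)} = \left(d + 10\right) \left(d + 10\right) = \left(10 + d\right) \left(10 + d\right) = \left(10 + d\right)^{2}$)
$\left(K{\left(51 \right)} + 6892\right) + W{\left(w{\left(8 \right)} \right)} = \left(51 + 6892\right) + \left(100 + \left(-1 + 8\right)^{2} + 20 \left(-1 + 8\right)\right) = 6943 + \left(100 + 7^{2} + 20 \cdot 7\right) = 6943 + \left(100 + 49 + 140\right) = 6943 + 289 = 7232$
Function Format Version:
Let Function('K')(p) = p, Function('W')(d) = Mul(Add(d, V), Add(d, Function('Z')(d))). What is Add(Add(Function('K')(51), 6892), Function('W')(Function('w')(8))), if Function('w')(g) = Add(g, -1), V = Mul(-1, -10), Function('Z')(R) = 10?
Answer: 7232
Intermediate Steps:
V = 10
Function('w')(g) = Add(-1, g)
Function('W')(d) = Pow(Add(10, d), 2) (Function('W')(d) = Mul(Add(d, 10), Add(d, 10)) = Mul(Add(10, d), Add(10, d)) = Pow(Add(10, d), 2))
Add(Add(Function('K')(51), 6892), Function('W')(Function('w')(8))) = Add(Add(51, 6892), Add(100, Pow(Add(-1, 8), 2), Mul(20, Add(-1, 8)))) = Add(6943, Add(100, Pow(7, 2), Mul(20, 7))) = Add(6943, Add(100, 49, 140)) = Add(6943, 289) = 7232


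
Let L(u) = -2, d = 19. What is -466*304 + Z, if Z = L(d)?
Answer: -141666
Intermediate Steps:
Z = -2
-466*304 + Z = -466*304 - 2 = -141664 - 2 = -141666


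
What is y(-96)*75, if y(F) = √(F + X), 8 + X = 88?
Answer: 300*I ≈ 300.0*I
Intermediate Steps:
X = 80 (X = -8 + 88 = 80)
y(F) = √(80 + F) (y(F) = √(F + 80) = √(80 + F))
y(-96)*75 = √(80 - 96)*75 = √(-16)*75 = (4*I)*75 = 300*I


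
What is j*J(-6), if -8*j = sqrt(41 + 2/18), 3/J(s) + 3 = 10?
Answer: -sqrt(370)/56 ≈ -0.34349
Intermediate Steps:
J(s) = 3/7 (J(s) = 3/(-3 + 10) = 3/7)
j = -sqrt(370)/24 (j = -sqrt(41 + 2/18)/8 = -sqrt(41 + 2*(1/18))/8 = -sqrt(41 + 1/9)/8 = -sqrt(370)/24 ≈ -0.80147)
j*J(-6) = -sqrt(370)/24*(3/7) = -sqrt(370)/56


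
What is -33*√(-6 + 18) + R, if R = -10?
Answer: -10 - 66*√3 ≈ -124.32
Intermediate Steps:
-33*√(-6 + 18) + R = -33*√(-6 + 18) - 10 = -66*√3 - 10 = -10 - 66*√3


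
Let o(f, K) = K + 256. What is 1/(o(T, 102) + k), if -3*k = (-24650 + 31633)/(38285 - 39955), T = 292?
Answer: 5010/1800563 ≈ 0.0027825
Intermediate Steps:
o(f, K) = 256 + K
k = 6983/5010 (k = -(-24650 + 31633)/(3*(38285 - 39955)) = -6983/(3*(-1670)) = -6983*(-1)/(3*1670) = -⅓*(-6983/1670) = 6983/5010 ≈ 1.3938)
1/(o(T, 102) + k) = 1/((256 + 102) + 6983/5010) = 1/(358 + 6983/5010) = 1/(1800563/5010) = 5010/1800563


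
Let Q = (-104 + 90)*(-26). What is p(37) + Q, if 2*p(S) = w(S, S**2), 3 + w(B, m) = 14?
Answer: 739/2 ≈ 369.50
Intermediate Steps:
w(B, m) = 11 (w(B, m) = -3 + 14 = 11)
p(S) = 11/2 (p(S) = (1/2)*11 = 11/2)
Q = 364 (Q = -14*(-26) = 364)
p(37) + Q = 11/2 + 364 = 739/2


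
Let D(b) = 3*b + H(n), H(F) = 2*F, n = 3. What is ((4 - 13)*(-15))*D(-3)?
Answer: -405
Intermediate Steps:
D(b) = 6 + 3*b (D(b) = 3*b + 2*3 = 3*b + 6 = 6 + 3*b)
((4 - 13)*(-15))*D(-3) = ((4 - 13)*(-15))*(6 + 3*(-3)) = (-9*(-15))*(6 - 9) = 135*(-3) = -405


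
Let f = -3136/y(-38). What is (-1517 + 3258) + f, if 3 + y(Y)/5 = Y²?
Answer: 12540769/7205 ≈ 1740.6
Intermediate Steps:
y(Y) = -15 + 5*Y²
f = -3136/7205 (f = -3136/(-15 + 5*(-38)²) = -3136/(-15 + 5*1444) = -3136/(-15 + 7220) = -3136/7205 ≈ -0.43525)
(-1517 + 3258) + f = (-1517 + 3258) - 3136/7205 = 1741 - 3136/7205 = 12540769/7205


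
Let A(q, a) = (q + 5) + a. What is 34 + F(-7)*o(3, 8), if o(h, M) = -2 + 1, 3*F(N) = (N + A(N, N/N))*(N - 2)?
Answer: 10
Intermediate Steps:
A(q, a) = 5 + a + q (A(q, a) = (5 + q) + a = 5 + a + q)
F(N) = (-2 + N)*(6 + 2*N)/3 (F(N) = ((N + (5 + N/N + N))*(N - 2))/3 = ((N + (5 + 1 + N))*(-2 + N))/3 = ((N + (6 + N))*(-2 + N))/3 = ((6 + 2*N)*(-2 + N))/3 = ((-2 + N)*(6 + 2*N))/3 = (-2 + N)*(6 + 2*N)/3)
o(h, M) = -1
34 + F(-7)*o(3, 8) = 34 + (-4 + (⅔)*(-7) + (⅔)*(-7)²)*(-1) = 34 + (-4 - 14/3 + (⅔)*49)*(-1) = 34 + (-4 - 14/3 + 98/3)*(-1) = 34 + 24*(-1) = 34 - 24 = 10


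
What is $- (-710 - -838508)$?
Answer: $-837798$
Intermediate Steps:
$- (-710 - -838508) = - (-710 + 838508) = \left(-1\right) 837798 = -837798$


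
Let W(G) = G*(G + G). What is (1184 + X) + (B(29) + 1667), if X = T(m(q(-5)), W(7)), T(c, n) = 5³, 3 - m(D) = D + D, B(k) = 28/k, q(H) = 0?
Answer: 86332/29 ≈ 2977.0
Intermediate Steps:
m(D) = 3 - 2*D (m(D) = 3 - (D + D) = 3 - 2*D)
W(G) = 2*G² (W(G) = G*(2*G) = 2*G²)
T(c, n) = 125
X = 125
(1184 + X) + (B(29) + 1667) = (1184 + 125) + (28/29 + 1667) = 1309 + (28*(1/29) + 1667) = 1309 + (28/29 + 1667) = 1309 + 48371/29 = 86332/29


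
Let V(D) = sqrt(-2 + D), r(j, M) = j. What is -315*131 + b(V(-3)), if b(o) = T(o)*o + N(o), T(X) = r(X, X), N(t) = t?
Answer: -41270 + I*sqrt(5) ≈ -41270.0 + 2.2361*I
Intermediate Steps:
T(X) = X
b(o) = o + o**2 (b(o) = o*o + o = o**2 + o = o + o**2)
-315*131 + b(V(-3)) = -315*131 + sqrt(-2 - 3)*(1 + sqrt(-2 - 3)) = -41265 + sqrt(-5)*(1 + sqrt(-5)) = -41265 + (I*sqrt(5))*(1 + I*sqrt(5)) = -41265 + I*sqrt(5)*(1 + I*sqrt(5))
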